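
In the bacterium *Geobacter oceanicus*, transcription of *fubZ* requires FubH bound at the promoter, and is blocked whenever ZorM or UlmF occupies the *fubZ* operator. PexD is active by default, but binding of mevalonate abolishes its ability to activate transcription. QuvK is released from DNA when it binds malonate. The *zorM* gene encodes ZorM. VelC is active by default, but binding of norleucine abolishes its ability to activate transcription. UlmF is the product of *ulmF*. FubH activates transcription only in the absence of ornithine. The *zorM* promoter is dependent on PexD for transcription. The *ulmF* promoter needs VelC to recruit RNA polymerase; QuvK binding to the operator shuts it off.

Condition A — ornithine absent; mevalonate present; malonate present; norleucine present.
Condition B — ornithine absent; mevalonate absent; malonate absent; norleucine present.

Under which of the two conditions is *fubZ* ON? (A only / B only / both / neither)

Condition A:
Ornithine is absent, so FubH is active.
Mevalonate is present, so PexD is inactive.
Required activator PexD is absent, so *zorM* is not transcribed.
So ZorM is not produced.
Malonate is present, so QuvK is inactive.
Norleucine is present, so VelC is inactive.
Required activator VelC is absent, so *ulmF* is not transcribed.
So UlmF is not produced.
No repressor is bound and FubH is active, so *fubZ* is transcribed.
→ *fubZ* is ON in A.
Condition B:
Ornithine is absent, so FubH is active.
Mevalonate is absent, so PexD is active.
No repressor is bound and PexD is active, so *zorM* is transcribed.
So ZorM is produced and active.
Malonate is absent, so QuvK is active.
Norleucine is present, so VelC is inactive.
With repressor QuvK bound, *ulmF* is not transcribed.
So UlmF is not produced.
With repressor ZorM bound, *fubZ* is not transcribed.
→ *fubZ* is OFF in B.

A only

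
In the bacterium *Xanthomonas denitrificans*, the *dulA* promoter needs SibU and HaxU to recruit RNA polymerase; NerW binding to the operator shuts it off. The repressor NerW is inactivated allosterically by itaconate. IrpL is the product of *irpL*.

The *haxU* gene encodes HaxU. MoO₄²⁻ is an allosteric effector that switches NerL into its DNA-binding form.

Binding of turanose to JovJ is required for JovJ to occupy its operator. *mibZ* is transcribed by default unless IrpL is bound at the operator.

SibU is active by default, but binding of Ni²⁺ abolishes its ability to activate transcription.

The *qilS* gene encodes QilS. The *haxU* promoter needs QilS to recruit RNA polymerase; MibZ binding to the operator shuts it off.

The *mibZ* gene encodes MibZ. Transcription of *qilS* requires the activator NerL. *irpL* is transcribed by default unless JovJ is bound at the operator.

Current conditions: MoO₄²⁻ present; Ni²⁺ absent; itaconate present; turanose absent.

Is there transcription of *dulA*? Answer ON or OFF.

ON

Ni²⁺ is absent, so SibU is active.
Turanose is absent, so JovJ is inactive.
With no repressor bound, *irpL* is transcribed.
So IrpL is produced and active.
With repressor IrpL bound, *mibZ* is not transcribed.
So MibZ is not produced.
MoO₄²⁻ is present, so NerL is active.
No repressor is bound and NerL is active, so *qilS* is transcribed.
So QilS is produced and active.
No repressor is bound and QilS is active, so *haxU* is transcribed.
So HaxU is produced and active.
Itaconate is present, so NerW is inactive.
No repressor is bound and SibU and HaxU are active, so *dulA* is transcribed.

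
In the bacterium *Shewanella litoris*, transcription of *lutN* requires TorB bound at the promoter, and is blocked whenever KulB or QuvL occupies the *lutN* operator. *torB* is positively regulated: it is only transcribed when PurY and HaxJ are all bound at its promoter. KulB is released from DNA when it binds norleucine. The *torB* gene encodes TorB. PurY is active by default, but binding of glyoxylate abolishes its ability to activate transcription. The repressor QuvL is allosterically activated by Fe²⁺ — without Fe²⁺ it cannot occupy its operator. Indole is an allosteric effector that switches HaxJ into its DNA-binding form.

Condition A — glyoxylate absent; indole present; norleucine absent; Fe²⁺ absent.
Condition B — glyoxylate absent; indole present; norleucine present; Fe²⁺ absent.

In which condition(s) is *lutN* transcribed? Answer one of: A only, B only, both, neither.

B only

Condition A:
Glyoxylate is absent, so PurY is active.
Indole is present, so HaxJ is active.
No repressor is bound and PurY and HaxJ are active, so *torB* is transcribed.
So TorB is produced and active.
Norleucine is absent, so KulB is active.
Fe²⁺ is absent, so QuvL is inactive.
With repressor KulB bound, *lutN* is not transcribed.
→ *lutN* is OFF in A.
Condition B:
Glyoxylate is absent, so PurY is active.
Indole is present, so HaxJ is active.
No repressor is bound and PurY and HaxJ are active, so *torB* is transcribed.
So TorB is produced and active.
Norleucine is present, so KulB is inactive.
Fe²⁺ is absent, so QuvL is inactive.
No repressor is bound and TorB is active, so *lutN* is transcribed.
→ *lutN* is ON in B.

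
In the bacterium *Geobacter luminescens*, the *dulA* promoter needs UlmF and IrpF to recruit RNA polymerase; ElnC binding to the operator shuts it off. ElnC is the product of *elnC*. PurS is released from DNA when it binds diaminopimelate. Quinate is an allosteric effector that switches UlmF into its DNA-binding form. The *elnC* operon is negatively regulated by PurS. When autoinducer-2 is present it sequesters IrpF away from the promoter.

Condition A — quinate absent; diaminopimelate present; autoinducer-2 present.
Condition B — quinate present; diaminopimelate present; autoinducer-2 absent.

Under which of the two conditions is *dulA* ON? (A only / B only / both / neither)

Condition A:
Quinate is absent, so UlmF is inactive.
Diaminopimelate is present, so PurS is inactive.
With no repressor bound, *elnC* is transcribed.
So ElnC is produced and active.
Autoinducer-2 is present, so IrpF is inactive.
With repressor ElnC bound, *dulA* is not transcribed.
→ *dulA* is OFF in A.
Condition B:
Quinate is present, so UlmF is active.
Diaminopimelate is present, so PurS is inactive.
With no repressor bound, *elnC* is transcribed.
So ElnC is produced and active.
Autoinducer-2 is absent, so IrpF is active.
With repressor ElnC bound, *dulA* is not transcribed.
→ *dulA* is OFF in B.

neither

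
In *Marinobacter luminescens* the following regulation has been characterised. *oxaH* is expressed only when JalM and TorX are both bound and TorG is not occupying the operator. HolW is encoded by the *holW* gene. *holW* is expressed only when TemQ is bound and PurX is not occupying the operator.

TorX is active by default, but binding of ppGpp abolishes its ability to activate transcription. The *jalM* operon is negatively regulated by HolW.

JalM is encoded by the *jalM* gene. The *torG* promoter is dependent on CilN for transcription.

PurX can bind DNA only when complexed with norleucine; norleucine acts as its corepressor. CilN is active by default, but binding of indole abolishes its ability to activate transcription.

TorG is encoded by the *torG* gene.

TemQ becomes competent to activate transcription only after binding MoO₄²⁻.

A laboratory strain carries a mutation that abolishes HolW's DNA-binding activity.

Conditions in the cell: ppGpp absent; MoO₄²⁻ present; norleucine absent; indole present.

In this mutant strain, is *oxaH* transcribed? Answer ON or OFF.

ON

Indole is present, so CilN is inactive.
Required activator CilN is absent, so *torG* is not transcribed.
So TorG is not produced.
HolW is non-functional in this strain, so it has no effect.
With no repressor bound, *jalM* is transcribed.
So JalM is produced and active.
ppGpp is absent, so TorX is active.
No repressor is bound and JalM and TorX are active, so *oxaH* is transcribed.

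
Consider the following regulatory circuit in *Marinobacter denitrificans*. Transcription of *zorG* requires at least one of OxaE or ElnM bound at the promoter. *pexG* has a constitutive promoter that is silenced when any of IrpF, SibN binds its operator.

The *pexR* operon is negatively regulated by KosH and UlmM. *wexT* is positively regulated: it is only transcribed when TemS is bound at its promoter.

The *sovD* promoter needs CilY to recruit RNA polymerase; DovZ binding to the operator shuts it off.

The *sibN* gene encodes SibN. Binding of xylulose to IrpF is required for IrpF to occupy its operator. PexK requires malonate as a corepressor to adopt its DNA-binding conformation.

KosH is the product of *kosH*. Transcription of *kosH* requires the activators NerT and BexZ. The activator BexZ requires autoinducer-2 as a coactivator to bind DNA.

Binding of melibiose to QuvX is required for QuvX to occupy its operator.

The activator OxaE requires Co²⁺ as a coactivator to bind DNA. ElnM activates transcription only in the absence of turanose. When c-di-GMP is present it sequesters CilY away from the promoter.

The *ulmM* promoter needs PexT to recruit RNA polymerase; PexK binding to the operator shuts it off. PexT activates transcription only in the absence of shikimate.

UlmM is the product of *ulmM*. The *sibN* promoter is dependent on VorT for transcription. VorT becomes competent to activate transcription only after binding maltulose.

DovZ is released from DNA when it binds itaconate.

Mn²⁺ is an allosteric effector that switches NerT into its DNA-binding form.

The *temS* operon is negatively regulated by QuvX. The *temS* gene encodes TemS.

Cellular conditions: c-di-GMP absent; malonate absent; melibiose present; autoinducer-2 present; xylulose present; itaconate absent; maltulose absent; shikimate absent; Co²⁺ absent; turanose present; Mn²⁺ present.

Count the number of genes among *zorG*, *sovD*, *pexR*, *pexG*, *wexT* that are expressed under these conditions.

0

Co²⁺ is absent, so OxaE is inactive.
Turanose is present, so ElnM is inactive.
No activator is available at the *zorG* promoter, so *zorG* is not transcribed.
→ *zorG* is OFF.
Itaconate is absent, so DovZ is active.
c-di-GMP is absent, so CilY is active.
With repressor DovZ bound, *sovD* is not transcribed.
→ *sovD* is OFF.
Mn²⁺ is present, so NerT is active.
Autoinducer-2 is present, so BexZ is active.
No repressor is bound and NerT and BexZ are active, so *kosH* is transcribed.
So KosH is produced and active.
Shikimate is absent, so PexT is active.
Malonate is absent, so PexK is inactive.
No repressor is bound and PexT is active, so *ulmM* is transcribed.
So UlmM is produced and active.
With repressor KosH bound, *pexR* is not transcribed.
→ *pexR* is OFF.
Xylulose is present, so IrpF is active.
Maltulose is absent, so VorT is inactive.
Required activator VorT is absent, so *sibN* is not transcribed.
So SibN is not produced.
With repressor IrpF bound, *pexG* is not transcribed.
→ *pexG* is OFF.
Melibiose is present, so QuvX is active.
With repressor QuvX bound, *temS* is not transcribed.
So TemS is not produced.
Required activator TemS is absent, so *wexT* is not transcribed.
→ *wexT* is OFF.
0 of the 5 genes are transcribed.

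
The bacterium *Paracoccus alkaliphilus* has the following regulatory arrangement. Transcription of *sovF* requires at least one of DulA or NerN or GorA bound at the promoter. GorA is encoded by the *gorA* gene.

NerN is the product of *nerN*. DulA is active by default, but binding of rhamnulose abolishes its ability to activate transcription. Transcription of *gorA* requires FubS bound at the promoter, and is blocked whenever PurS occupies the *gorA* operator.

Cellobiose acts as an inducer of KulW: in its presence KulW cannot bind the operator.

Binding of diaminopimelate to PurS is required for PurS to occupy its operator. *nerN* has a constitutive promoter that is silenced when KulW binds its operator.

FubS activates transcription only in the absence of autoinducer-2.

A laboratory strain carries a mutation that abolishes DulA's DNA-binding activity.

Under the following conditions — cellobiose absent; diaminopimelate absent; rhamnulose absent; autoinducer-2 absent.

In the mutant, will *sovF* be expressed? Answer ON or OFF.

DulA is non-functional in this strain, so it has no effect.
Cellobiose is absent, so KulW is active.
With repressor KulW bound, *nerN* is not transcribed.
So NerN is not produced.
Autoinducer-2 is absent, so FubS is active.
Diaminopimelate is absent, so PurS is inactive.
No repressor is bound and FubS is active, so *gorA* is transcribed.
So GorA is produced and active.
Activator GorA is present, so *sovF* is transcribed.

ON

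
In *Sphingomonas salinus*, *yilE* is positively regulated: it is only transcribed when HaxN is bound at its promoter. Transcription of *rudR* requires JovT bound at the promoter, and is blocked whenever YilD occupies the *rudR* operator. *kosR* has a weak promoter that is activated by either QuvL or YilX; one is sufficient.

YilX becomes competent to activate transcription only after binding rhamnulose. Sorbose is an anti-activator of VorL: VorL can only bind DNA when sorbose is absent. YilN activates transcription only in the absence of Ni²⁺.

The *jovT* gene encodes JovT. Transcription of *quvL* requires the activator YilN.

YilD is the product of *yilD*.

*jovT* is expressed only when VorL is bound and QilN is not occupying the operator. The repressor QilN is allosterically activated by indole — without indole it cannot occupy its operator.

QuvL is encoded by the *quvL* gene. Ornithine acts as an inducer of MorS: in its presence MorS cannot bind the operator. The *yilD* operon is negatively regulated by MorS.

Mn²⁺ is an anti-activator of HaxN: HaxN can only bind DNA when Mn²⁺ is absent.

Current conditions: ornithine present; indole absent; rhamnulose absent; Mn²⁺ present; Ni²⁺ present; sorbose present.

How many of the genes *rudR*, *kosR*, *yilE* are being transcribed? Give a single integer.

Ornithine is present, so MorS is inactive.
With no repressor bound, *yilD* is transcribed.
So YilD is produced and active.
Sorbose is present, so VorL is inactive.
Indole is absent, so QilN is inactive.
Required activator VorL is absent, so *jovT* is not transcribed.
So JovT is not produced.
With repressor YilD bound, *rudR* is not transcribed.
→ *rudR* is OFF.
Ni²⁺ is present, so YilN is inactive.
Required activator YilN is absent, so *quvL* is not transcribed.
So QuvL is not produced.
Rhamnulose is absent, so YilX is inactive.
No activator is available at the *kosR* promoter, so *kosR* is not transcribed.
→ *kosR* is OFF.
Mn²⁺ is present, so HaxN is inactive.
Required activator HaxN is absent, so *yilE* is not transcribed.
→ *yilE* is OFF.
0 of the 3 genes are transcribed.

0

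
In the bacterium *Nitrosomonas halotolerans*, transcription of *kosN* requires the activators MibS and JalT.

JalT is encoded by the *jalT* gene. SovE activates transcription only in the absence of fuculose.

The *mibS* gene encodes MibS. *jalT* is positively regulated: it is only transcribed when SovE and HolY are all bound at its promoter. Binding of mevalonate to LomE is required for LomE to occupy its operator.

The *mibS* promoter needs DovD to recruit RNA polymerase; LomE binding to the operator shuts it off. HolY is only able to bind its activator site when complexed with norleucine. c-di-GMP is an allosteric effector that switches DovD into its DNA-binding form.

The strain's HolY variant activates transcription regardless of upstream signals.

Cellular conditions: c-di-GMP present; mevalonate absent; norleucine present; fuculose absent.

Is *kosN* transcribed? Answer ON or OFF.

ON

c-di-GMP is present, so DovD is active.
Mevalonate is absent, so LomE is inactive.
No repressor is bound and DovD is active, so *mibS* is transcribed.
So MibS is produced and active.
Fuculose is absent, so SovE is active.
HolY is constitutively active in this strain.
No repressor is bound and SovE and HolY are active, so *jalT* is transcribed.
So JalT is produced and active.
No repressor is bound and MibS and JalT are active, so *kosN* is transcribed.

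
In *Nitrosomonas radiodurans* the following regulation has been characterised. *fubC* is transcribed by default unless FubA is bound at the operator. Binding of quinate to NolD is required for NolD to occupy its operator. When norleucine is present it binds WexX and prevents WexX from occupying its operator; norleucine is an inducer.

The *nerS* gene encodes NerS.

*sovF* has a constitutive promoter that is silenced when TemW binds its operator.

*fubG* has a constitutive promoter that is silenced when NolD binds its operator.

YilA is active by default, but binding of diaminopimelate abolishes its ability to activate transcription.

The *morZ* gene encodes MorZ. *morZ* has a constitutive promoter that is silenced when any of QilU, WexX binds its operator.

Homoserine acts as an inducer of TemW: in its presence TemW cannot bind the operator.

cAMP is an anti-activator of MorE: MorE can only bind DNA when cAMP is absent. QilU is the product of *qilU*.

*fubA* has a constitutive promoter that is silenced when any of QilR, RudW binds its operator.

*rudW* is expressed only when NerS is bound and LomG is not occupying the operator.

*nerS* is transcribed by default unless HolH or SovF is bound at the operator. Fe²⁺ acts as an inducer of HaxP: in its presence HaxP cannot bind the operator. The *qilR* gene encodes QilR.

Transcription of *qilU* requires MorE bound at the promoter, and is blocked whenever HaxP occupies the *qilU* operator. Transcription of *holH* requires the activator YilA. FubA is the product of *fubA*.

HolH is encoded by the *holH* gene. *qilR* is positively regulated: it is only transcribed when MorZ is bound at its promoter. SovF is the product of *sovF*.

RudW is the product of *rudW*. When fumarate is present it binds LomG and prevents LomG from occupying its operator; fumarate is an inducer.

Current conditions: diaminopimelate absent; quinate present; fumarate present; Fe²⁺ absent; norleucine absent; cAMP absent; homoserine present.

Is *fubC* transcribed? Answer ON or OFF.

cAMP is absent, so MorE is active.
Fe²⁺ is absent, so HaxP is active.
With repressor HaxP bound, *qilU* is not transcribed.
So QilU is not produced.
Norleucine is absent, so WexX is active.
With repressor WexX bound, *morZ* is not transcribed.
So MorZ is not produced.
Required activator MorZ is absent, so *qilR* is not transcribed.
So QilR is not produced.
Fumarate is present, so LomG is inactive.
Diaminopimelate is absent, so YilA is active.
No repressor is bound and YilA is active, so *holH* is transcribed.
So HolH is produced and active.
Homoserine is present, so TemW is inactive.
With no repressor bound, *sovF* is transcribed.
So SovF is produced and active.
With repressor HolH bound, *nerS* is not transcribed.
So NerS is not produced.
Required activator NerS is absent, so *rudW* is not transcribed.
So RudW is not produced.
With no repressor bound, *fubA* is transcribed.
So FubA is produced and active.
With repressor FubA bound, *fubC* is not transcribed.

OFF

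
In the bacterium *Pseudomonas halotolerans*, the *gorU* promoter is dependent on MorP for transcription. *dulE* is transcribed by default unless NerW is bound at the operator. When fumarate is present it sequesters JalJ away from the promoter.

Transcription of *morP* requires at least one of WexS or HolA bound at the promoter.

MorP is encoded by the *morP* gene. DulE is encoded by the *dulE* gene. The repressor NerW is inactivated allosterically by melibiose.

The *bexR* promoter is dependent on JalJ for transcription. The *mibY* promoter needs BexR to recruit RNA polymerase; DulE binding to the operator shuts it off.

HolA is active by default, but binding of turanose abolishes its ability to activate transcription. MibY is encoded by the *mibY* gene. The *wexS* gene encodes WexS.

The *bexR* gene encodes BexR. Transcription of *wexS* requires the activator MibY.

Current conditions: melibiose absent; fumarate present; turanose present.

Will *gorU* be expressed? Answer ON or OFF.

Fumarate is present, so JalJ is inactive.
Required activator JalJ is absent, so *bexR* is not transcribed.
So BexR is not produced.
Melibiose is absent, so NerW is active.
With repressor NerW bound, *dulE* is not transcribed.
So DulE is not produced.
Required activator BexR is absent, so *mibY* is not transcribed.
So MibY is not produced.
Required activator MibY is absent, so *wexS* is not transcribed.
So WexS is not produced.
Turanose is present, so HolA is inactive.
No activator is available at the *morP* promoter, so *morP* is not transcribed.
So MorP is not produced.
Required activator MorP is absent, so *gorU* is not transcribed.

OFF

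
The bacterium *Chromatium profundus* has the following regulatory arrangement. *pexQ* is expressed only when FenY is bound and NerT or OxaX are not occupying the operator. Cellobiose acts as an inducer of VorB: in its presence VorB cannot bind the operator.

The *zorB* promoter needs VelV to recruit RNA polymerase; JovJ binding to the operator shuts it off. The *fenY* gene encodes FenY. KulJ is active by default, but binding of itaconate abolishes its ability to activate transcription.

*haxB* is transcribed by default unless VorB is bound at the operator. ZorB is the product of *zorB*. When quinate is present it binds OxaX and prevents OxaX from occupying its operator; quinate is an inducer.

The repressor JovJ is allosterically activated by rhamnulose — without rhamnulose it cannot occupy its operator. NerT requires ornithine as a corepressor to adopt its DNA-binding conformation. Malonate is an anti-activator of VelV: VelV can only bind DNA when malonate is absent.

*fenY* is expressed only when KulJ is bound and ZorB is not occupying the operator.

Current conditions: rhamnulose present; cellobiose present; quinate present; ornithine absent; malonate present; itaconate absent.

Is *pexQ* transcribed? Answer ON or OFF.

Itaconate is absent, so KulJ is active.
Malonate is present, so VelV is inactive.
Rhamnulose is present, so JovJ is active.
With repressor JovJ bound, *zorB* is not transcribed.
So ZorB is not produced.
No repressor is bound and KulJ is active, so *fenY* is transcribed.
So FenY is produced and active.
Ornithine is absent, so NerT is inactive.
Quinate is present, so OxaX is inactive.
No repressor is bound and FenY is active, so *pexQ* is transcribed.

ON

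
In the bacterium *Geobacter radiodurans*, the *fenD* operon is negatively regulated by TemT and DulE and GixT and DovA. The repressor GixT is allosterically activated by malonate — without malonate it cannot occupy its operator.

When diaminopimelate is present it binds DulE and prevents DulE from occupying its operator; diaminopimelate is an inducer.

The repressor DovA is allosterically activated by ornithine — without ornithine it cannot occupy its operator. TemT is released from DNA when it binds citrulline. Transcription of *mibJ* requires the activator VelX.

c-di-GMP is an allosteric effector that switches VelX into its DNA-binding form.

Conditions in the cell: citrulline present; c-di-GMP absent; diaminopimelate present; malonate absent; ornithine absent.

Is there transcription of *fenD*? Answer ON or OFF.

ON

Citrulline is present, so TemT is inactive.
Diaminopimelate is present, so DulE is inactive.
Malonate is absent, so GixT is inactive.
Ornithine is absent, so DovA is inactive.
With no repressor bound, *fenD* is transcribed.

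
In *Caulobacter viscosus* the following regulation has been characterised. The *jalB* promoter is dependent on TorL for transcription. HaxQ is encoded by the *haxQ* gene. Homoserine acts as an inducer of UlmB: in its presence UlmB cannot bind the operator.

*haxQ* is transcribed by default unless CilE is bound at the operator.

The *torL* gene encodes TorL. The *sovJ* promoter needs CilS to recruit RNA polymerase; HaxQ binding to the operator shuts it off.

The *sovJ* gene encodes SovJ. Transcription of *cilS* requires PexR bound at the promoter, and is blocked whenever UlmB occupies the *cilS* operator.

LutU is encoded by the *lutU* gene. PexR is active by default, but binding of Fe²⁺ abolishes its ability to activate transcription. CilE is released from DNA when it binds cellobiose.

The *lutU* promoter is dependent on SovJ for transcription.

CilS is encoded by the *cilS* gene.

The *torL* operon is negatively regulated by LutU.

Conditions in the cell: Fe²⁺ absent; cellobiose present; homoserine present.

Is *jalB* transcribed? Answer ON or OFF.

Cellobiose is present, so CilE is inactive.
With no repressor bound, *haxQ* is transcribed.
So HaxQ is produced and active.
Fe²⁺ is absent, so PexR is active.
Homoserine is present, so UlmB is inactive.
No repressor is bound and PexR is active, so *cilS* is transcribed.
So CilS is produced and active.
With repressor HaxQ bound, *sovJ* is not transcribed.
So SovJ is not produced.
Required activator SovJ is absent, so *lutU* is not transcribed.
So LutU is not produced.
With no repressor bound, *torL* is transcribed.
So TorL is produced and active.
No repressor is bound and TorL is active, so *jalB* is transcribed.

ON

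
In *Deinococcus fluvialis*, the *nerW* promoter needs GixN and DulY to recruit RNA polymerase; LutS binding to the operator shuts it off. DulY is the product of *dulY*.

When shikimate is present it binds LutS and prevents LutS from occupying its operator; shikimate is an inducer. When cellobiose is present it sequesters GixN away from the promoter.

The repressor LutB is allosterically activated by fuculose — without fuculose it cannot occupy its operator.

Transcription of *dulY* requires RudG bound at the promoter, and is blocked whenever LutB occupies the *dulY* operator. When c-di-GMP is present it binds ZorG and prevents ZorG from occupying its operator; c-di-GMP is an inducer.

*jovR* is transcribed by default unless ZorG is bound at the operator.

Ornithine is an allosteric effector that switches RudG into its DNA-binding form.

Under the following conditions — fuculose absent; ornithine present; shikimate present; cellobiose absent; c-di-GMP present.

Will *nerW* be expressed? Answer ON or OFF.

Cellobiose is absent, so GixN is active.
Fuculose is absent, so LutB is inactive.
Ornithine is present, so RudG is active.
No repressor is bound and RudG is active, so *dulY* is transcribed.
So DulY is produced and active.
Shikimate is present, so LutS is inactive.
No repressor is bound and GixN and DulY are active, so *nerW* is transcribed.

ON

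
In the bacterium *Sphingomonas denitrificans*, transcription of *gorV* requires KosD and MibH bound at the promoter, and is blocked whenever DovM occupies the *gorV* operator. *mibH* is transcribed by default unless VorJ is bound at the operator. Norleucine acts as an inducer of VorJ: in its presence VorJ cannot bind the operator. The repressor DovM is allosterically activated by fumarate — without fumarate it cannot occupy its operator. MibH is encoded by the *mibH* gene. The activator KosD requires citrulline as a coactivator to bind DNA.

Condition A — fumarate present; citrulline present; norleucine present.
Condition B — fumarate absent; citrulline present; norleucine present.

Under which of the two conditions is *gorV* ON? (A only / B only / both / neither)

B only

Condition A:
Fumarate is present, so DovM is active.
Citrulline is present, so KosD is active.
Norleucine is present, so VorJ is inactive.
With no repressor bound, *mibH* is transcribed.
So MibH is produced and active.
With repressor DovM bound, *gorV* is not transcribed.
→ *gorV* is OFF in A.
Condition B:
Fumarate is absent, so DovM is inactive.
Citrulline is present, so KosD is active.
Norleucine is present, so VorJ is inactive.
With no repressor bound, *mibH* is transcribed.
So MibH is produced and active.
No repressor is bound and KosD and MibH are active, so *gorV* is transcribed.
→ *gorV* is ON in B.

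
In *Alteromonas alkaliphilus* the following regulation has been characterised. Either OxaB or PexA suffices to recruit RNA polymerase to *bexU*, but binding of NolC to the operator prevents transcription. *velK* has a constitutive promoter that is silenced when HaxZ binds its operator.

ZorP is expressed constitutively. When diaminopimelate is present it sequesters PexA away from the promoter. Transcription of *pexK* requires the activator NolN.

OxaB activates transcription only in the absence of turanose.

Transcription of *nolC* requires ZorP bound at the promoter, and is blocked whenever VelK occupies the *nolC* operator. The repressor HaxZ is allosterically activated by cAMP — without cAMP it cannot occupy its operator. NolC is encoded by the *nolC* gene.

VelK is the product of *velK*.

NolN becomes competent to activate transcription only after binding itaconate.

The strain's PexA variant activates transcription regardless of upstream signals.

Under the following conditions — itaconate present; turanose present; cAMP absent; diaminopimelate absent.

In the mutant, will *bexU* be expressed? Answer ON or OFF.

Turanose is present, so OxaB is inactive.
cAMP is absent, so HaxZ is inactive.
With no repressor bound, *velK* is transcribed.
So VelK is produced and active.
ZorP is produced constitutively and is active.
With repressor VelK bound, *nolC* is not transcribed.
So NolC is not produced.
PexA is constitutively active in this strain.
Activator PexA is present, so *bexU* is transcribed.

ON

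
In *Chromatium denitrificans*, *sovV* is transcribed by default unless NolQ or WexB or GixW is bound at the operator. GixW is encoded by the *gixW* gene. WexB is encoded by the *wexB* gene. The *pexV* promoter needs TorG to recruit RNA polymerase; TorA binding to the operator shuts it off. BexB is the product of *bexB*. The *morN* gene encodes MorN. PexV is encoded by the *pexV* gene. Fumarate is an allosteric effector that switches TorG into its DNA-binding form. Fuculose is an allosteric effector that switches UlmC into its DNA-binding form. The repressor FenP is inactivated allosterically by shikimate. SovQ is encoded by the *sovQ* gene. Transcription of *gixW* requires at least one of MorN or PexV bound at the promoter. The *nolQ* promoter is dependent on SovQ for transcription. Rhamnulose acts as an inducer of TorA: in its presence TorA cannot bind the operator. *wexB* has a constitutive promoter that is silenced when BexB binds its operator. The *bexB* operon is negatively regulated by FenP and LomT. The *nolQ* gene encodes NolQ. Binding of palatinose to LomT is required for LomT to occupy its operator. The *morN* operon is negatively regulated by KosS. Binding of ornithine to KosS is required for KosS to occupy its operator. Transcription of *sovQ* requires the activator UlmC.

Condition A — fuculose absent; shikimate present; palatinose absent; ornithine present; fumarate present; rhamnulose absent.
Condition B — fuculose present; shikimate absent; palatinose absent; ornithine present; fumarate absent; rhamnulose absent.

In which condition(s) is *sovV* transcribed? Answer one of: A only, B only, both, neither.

Condition A:
Fuculose is absent, so UlmC is inactive.
Required activator UlmC is absent, so *sovQ* is not transcribed.
So SovQ is not produced.
Required activator SovQ is absent, so *nolQ* is not transcribed.
So NolQ is not produced.
Shikimate is present, so FenP is inactive.
Palatinose is absent, so LomT is inactive.
With no repressor bound, *bexB* is transcribed.
So BexB is produced and active.
With repressor BexB bound, *wexB* is not transcribed.
So WexB is not produced.
Ornithine is present, so KosS is active.
With repressor KosS bound, *morN* is not transcribed.
So MorN is not produced.
Fumarate is present, so TorG is active.
Rhamnulose is absent, so TorA is active.
With repressor TorA bound, *pexV* is not transcribed.
So PexV is not produced.
No activator is available at the *gixW* promoter, so *gixW* is not transcribed.
So GixW is not produced.
With no repressor bound, *sovV* is transcribed.
→ *sovV* is ON in A.
Condition B:
Fuculose is present, so UlmC is active.
No repressor is bound and UlmC is active, so *sovQ* is transcribed.
So SovQ is produced and active.
No repressor is bound and SovQ is active, so *nolQ* is transcribed.
So NolQ is produced and active.
Shikimate is absent, so FenP is active.
Palatinose is absent, so LomT is inactive.
With repressor FenP bound, *bexB* is not transcribed.
So BexB is not produced.
With no repressor bound, *wexB* is transcribed.
So WexB is produced and active.
Ornithine is present, so KosS is active.
With repressor KosS bound, *morN* is not transcribed.
So MorN is not produced.
Fumarate is absent, so TorG is inactive.
Rhamnulose is absent, so TorA is active.
With repressor TorA bound, *pexV* is not transcribed.
So PexV is not produced.
No activator is available at the *gixW* promoter, so *gixW* is not transcribed.
So GixW is not produced.
With repressor NolQ bound, *sovV* is not transcribed.
→ *sovV* is OFF in B.

A only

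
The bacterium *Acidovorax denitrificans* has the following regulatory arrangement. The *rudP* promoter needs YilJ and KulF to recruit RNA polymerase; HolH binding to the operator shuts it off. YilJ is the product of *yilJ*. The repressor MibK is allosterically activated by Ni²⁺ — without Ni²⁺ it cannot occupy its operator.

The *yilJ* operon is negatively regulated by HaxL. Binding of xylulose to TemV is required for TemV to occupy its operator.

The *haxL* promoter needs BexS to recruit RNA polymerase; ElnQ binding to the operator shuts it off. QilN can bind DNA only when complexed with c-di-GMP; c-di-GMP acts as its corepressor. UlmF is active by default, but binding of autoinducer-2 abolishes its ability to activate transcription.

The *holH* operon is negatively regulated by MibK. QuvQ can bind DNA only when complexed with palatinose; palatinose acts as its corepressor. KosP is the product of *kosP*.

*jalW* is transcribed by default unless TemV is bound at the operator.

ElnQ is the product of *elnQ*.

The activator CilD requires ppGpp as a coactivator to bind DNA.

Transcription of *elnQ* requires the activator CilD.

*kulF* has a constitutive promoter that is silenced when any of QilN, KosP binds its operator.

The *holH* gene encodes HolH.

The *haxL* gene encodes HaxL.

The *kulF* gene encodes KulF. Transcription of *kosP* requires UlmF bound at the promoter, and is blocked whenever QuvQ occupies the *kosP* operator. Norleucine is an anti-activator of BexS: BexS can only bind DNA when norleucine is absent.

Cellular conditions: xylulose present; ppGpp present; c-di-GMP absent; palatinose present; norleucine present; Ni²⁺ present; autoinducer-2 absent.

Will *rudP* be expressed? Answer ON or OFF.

ppGpp is present, so CilD is active.
No repressor is bound and CilD is active, so *elnQ* is transcribed.
So ElnQ is produced and active.
Norleucine is present, so BexS is inactive.
With repressor ElnQ bound, *haxL* is not transcribed.
So HaxL is not produced.
With no repressor bound, *yilJ* is transcribed.
So YilJ is produced and active.
Ni²⁺ is present, so MibK is active.
With repressor MibK bound, *holH* is not transcribed.
So HolH is not produced.
c-di-GMP is absent, so QilN is inactive.
Autoinducer-2 is absent, so UlmF is active.
Palatinose is present, so QuvQ is active.
With repressor QuvQ bound, *kosP* is not transcribed.
So KosP is not produced.
With no repressor bound, *kulF* is transcribed.
So KulF is produced and active.
No repressor is bound and YilJ and KulF are active, so *rudP* is transcribed.

ON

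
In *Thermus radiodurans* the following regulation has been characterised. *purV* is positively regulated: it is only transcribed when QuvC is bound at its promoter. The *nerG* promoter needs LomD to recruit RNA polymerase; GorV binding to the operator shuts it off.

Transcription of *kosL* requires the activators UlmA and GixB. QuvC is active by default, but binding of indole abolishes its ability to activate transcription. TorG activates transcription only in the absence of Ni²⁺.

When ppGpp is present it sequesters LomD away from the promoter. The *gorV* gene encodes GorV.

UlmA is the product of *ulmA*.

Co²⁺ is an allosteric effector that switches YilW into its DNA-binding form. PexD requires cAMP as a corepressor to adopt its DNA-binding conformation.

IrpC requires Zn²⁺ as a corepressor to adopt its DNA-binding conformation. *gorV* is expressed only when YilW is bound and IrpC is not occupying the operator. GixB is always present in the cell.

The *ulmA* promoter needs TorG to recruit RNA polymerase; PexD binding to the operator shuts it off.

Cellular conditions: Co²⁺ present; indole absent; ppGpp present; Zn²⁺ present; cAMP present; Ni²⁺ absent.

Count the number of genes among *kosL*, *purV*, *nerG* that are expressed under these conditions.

cAMP is present, so PexD is active.
Ni²⁺ is absent, so TorG is active.
With repressor PexD bound, *ulmA* is not transcribed.
So UlmA is not produced.
GixB is produced constitutively and is active.
Required activator UlmA is absent, so *kosL* is not transcribed.
→ *kosL* is OFF.
Indole is absent, so QuvC is active.
No repressor is bound and QuvC is active, so *purV* is transcribed.
→ *purV* is ON.
Zn²⁺ is present, so IrpC is active.
Co²⁺ is present, so YilW is active.
With repressor IrpC bound, *gorV* is not transcribed.
So GorV is not produced.
ppGpp is present, so LomD is inactive.
Required activator LomD is absent, so *nerG* is not transcribed.
→ *nerG* is OFF.
1 of the 3 genes is transcribed.

1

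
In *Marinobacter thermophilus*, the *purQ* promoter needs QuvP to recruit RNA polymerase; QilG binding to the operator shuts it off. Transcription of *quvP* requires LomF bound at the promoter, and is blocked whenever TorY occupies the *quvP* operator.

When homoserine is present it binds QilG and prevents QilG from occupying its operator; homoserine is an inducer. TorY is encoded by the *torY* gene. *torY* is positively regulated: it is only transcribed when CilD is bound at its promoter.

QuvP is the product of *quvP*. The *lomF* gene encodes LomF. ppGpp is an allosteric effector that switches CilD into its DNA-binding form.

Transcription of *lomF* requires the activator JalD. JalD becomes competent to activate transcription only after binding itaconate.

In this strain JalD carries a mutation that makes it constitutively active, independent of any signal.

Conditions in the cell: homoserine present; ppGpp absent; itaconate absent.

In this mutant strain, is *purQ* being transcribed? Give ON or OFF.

Homoserine is present, so QilG is inactive.
JalD is constitutively active in this strain.
No repressor is bound and JalD is active, so *lomF* is transcribed.
So LomF is produced and active.
ppGpp is absent, so CilD is inactive.
Required activator CilD is absent, so *torY* is not transcribed.
So TorY is not produced.
No repressor is bound and LomF is active, so *quvP* is transcribed.
So QuvP is produced and active.
No repressor is bound and QuvP is active, so *purQ* is transcribed.

ON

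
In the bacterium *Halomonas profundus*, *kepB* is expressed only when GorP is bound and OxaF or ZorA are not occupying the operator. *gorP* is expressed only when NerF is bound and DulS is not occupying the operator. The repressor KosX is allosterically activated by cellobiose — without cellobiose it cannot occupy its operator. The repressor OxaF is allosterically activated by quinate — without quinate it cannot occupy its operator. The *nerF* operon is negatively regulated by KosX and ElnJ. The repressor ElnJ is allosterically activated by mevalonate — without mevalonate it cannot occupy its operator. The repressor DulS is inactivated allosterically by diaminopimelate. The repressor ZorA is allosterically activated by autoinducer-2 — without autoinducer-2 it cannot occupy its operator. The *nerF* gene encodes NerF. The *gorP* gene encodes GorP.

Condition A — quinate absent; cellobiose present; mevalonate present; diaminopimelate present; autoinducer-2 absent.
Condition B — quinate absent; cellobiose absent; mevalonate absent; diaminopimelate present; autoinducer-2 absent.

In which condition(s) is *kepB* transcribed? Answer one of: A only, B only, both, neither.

B only

Condition A:
Quinate is absent, so OxaF is inactive.
Cellobiose is present, so KosX is active.
Mevalonate is present, so ElnJ is active.
With repressor KosX bound, *nerF* is not transcribed.
So NerF is not produced.
Diaminopimelate is present, so DulS is inactive.
Required activator NerF is absent, so *gorP* is not transcribed.
So GorP is not produced.
Autoinducer-2 is absent, so ZorA is inactive.
Required activator GorP is absent, so *kepB* is not transcribed.
→ *kepB* is OFF in A.
Condition B:
Quinate is absent, so OxaF is inactive.
Cellobiose is absent, so KosX is inactive.
Mevalonate is absent, so ElnJ is inactive.
With no repressor bound, *nerF* is transcribed.
So NerF is produced and active.
Diaminopimelate is present, so DulS is inactive.
No repressor is bound and NerF is active, so *gorP* is transcribed.
So GorP is produced and active.
Autoinducer-2 is absent, so ZorA is inactive.
No repressor is bound and GorP is active, so *kepB* is transcribed.
→ *kepB* is ON in B.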